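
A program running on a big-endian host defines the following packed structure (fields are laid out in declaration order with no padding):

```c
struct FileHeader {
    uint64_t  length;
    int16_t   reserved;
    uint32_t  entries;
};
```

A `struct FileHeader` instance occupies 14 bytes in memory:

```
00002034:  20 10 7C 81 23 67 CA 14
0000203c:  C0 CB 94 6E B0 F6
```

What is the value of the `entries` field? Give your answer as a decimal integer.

`entries` follows `length` (8 B), `reserved` (2 B), so it starts at offset 8 + 2 = 10 and occupies 4 bytes.
Bytes at offsets 10..13: 94 6E B0 F6.
Big-endian stores the most-significant byte at the lowest address.
The bytes are already most-significant first: 0x946EB0F6.
0x946EB0F6 = 2490282230.

2490282230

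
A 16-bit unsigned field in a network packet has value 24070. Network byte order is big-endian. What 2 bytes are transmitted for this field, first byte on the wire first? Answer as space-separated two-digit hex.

24070 in hexadecimal, padded to 16 bits, is 0x5E06.
Split into bytes (most-significant first): 5E 06.
Big-endian stores the most-significant byte at the lowest address.
So the memory order matches the most-significant-first order: 5E 06.

5E 06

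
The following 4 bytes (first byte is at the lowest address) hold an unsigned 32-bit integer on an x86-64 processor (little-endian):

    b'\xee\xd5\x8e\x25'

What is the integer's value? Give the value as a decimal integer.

Little-endian stores the least-significant byte at the lowest address.
Reassemble most-significant byte first: 25 8E D5 EE → 0x258ED5EE.
0x258ED5EE = 630117870.

630117870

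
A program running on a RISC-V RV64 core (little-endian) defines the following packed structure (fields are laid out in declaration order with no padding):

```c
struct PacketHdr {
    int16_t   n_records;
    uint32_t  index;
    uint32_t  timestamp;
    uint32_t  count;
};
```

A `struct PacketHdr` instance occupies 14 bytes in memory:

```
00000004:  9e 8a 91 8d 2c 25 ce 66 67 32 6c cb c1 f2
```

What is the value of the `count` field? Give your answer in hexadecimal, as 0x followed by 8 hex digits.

0xF2C1CB6C

`count` follows `n_records` (2 B), `index` (4 B), `timestamp` (4 B), so it starts at offset 2 + 4 + 4 = 10 and occupies 4 bytes.
Bytes at offsets 10..13: 6C CB C1 F2.
Little-endian: lowest address holds the least-significant byte.
Reassemble most-significant byte first: F2 C1 CB 6C → 0xF2C1CB6C.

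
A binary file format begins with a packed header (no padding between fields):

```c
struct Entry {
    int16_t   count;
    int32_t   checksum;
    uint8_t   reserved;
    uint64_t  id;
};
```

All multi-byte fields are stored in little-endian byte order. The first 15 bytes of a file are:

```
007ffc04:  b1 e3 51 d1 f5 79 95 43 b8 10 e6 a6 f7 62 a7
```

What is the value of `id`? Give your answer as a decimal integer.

12061475048248096835

`id` follows `count` (2 B), `checksum` (4 B), `reserved` (1 B), so it starts at offset 2 + 4 + 1 = 7 and occupies 8 bytes.
Bytes at offsets 7..14: 43 B8 10 E6 A6 F7 62 A7.
In little-endian order the low byte comes first in memory.
Reassemble most-significant byte first: A7 62 F7 A6 E6 10 B8 43 → 0xA762F7A6E610B843.
0xA762F7A6E610B843 = 12061475048248096835.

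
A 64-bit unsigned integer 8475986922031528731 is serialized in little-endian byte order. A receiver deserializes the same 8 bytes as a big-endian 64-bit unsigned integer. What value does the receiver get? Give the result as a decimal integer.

8475986922031528731 in 64-bit hexadecimal is 0x75A0C132A88BBB1B.
Stored little-endian, the bytes at ascending addresses are 1B BB 8B A8 32 C1 A0 75.
Read back as big-endian, the last byte is least significant, giving 0x1BBB8BA832C1A075.
0x1BBB8BA832C1A075 = 1998344414191263861.

1998344414191263861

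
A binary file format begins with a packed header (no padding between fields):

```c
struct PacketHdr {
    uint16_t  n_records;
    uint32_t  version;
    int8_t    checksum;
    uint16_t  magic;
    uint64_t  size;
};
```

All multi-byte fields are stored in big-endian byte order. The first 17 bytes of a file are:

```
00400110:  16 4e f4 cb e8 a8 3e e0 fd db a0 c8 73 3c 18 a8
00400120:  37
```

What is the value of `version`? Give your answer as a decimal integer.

4107004072

`version` follows `n_records` (2 bytes), so it starts at byte offset 2 and occupies 4 bytes.
Bytes at offsets 2..5: F4 CB E8 A8.
In big-endian order the high byte comes first in memory.
The bytes are already most-significant first: 0xF4CBE8A8.
0xF4CBE8A8 = 4107004072.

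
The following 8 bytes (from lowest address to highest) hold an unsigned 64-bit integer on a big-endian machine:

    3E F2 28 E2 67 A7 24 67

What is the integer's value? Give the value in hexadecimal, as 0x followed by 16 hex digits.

Big-endian: lowest address holds the most-significant byte.
The bytes are already most-significant first: 0x3EF228E267A72467.

0x3EF228E267A72467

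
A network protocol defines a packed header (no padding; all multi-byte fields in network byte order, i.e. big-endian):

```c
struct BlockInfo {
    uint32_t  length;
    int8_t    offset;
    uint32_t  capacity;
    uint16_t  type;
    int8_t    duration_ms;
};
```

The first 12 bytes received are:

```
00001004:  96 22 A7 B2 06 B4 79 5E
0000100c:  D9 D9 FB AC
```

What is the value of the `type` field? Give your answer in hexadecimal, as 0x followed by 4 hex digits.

`type` follows `length` (4 B), `offset` (1 B), `capacity` (4 B), so it starts at offset 4 + 1 + 4 = 9 and occupies 2 bytes.
Bytes at offsets 9..10: D9 FB.
Big-endian: lowest address holds the most-significant byte.
The bytes are already most-significant first: 0xD9FB.

0xD9FB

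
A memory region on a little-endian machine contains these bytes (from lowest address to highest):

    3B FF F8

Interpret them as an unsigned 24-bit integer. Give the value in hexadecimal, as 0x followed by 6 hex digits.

Little-endian: lowest address holds the least-significant byte.
Reassemble most-significant byte first: F8 FF 3B → 0xF8FF3B.

0xF8FF3B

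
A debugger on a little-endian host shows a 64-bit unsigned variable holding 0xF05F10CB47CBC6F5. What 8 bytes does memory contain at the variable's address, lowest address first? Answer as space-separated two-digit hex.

Split into bytes (most-significant first): F0 5F 10 CB 47 CB C6 F5.
Little-endian stores the least-significant byte at the lowest address.
So at ascending addresses the bytes are F5 C6 CB 47 CB 10 5F F0.

F5 C6 CB 47 CB 10 5F F0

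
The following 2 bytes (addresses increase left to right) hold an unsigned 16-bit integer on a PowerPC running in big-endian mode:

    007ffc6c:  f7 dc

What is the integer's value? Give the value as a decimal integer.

In big-endian order the high byte comes first in memory.
The bytes are already most-significant first: 0xF7DC.
0xF7DC = 63452.

63452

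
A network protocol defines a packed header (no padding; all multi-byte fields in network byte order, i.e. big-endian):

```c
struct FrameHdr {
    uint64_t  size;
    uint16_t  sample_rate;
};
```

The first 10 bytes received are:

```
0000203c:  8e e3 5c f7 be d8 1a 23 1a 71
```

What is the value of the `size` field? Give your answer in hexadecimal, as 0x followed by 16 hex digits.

`size` is the first field, at byte offset 0, occupying 8 bytes.
Bytes at offsets 0..7: 8E E3 5C F7 BE D8 1A 23.
Big-endian: lowest address holds the most-significant byte.
The bytes are already most-significant first: 0x8EE35CF7BED81A23.

0x8EE35CF7BED81A23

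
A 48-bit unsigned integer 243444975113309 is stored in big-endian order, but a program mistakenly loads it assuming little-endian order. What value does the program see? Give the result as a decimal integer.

243444975113309 in 48-bit hexadecimal is 0xDD697343945D.
Stored big-endian, the bytes at ascending addresses are DD 69 73 43 94 5D.
Read back as little-endian, the first byte is least significant, giving 0x5D94437369DD.
0x5D94437369DD = 102891368180189.

102891368180189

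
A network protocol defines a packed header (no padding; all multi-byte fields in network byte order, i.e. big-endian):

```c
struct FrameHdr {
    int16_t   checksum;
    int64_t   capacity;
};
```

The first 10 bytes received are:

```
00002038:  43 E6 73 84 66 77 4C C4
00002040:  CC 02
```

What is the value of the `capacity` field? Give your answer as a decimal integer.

`capacity` follows `checksum` (2 bytes), so it starts at byte offset 2 and occupies 8 bytes.
Bytes at offsets 2..9: 73 84 66 77 4C C4 CC 02.
In big-endian order the high byte comes first in memory.
The bytes are already most-significant first: 0x738466774CC4CC02.
0x738466774CC4CC02 = 8323890673862626306.

8323890673862626306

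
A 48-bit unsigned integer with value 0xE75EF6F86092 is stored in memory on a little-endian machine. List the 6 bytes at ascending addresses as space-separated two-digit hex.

Split into bytes (most-significant first): E7 5E F6 F8 60 92.
Little-endian: lowest address holds the least-significant byte.
So at ascending addresses the bytes are 92 60 F8 F6 5E E7.

92 60 F8 F6 5E E7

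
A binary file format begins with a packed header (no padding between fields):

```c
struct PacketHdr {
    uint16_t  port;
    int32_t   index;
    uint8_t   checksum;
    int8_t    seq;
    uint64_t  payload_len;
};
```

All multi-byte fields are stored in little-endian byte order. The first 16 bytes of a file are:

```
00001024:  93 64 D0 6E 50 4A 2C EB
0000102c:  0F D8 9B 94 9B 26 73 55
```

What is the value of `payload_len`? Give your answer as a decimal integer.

`payload_len` follows `port` (2 B), `index` (4 B), `checksum` (1 B), `seq` (1 B), so it starts at offset 2 + 4 + 1 + 1 = 8 and occupies 8 bytes.
Bytes at offsets 8..15: 0F D8 9B 94 9B 26 73 55.
Little-endian: lowest address holds the least-significant byte.
Reassemble most-significant byte first: 55 73 26 9B 94 9B D8 0F → 0x5573269B949BD80F.
0x5573269B949BD80F = 6157307565200627727.

6157307565200627727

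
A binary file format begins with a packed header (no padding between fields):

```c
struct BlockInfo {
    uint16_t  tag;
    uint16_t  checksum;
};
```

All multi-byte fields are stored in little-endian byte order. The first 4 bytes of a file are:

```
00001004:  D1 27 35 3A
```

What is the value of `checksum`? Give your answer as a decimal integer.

14901

`checksum` follows `tag` (2 bytes), so it starts at byte offset 2 and occupies 2 bytes.
Bytes at offsets 2..3: 35 3A.
In little-endian order the low byte comes first in memory.
Reassemble most-significant byte first: 3A 35 → 0x3A35.
0x3A35 = 14901.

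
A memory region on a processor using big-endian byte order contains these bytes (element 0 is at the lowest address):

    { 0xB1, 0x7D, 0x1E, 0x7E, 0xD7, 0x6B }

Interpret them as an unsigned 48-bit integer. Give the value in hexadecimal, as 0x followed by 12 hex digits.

In big-endian order the high byte comes first in memory.
The bytes are already most-significant first: 0xB17D1E7ED76B.

0xB17D1E7ED76B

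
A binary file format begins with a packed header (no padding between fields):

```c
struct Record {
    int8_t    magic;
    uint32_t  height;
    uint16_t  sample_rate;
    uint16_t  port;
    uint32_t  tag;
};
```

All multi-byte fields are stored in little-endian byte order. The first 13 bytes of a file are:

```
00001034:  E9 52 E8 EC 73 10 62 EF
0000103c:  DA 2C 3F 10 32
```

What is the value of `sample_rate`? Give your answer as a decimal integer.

`sample_rate` follows `magic` (1 B), `height` (4 B), so it starts at offset 1 + 4 = 5 and occupies 2 bytes.
Bytes at offsets 5..6: 10 62.
In little-endian order the low byte comes first in memory.
Reassemble most-significant byte first: 62 10 → 0x6210.
0x6210 = 25104.

25104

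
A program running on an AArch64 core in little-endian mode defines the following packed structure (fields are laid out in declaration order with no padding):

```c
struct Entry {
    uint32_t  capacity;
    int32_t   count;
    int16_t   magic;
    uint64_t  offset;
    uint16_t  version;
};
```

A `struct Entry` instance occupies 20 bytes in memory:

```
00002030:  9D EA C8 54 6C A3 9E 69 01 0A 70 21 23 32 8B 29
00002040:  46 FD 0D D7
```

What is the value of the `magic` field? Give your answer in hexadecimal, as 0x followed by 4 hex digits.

`magic` follows `capacity` (4 B), `count` (4 B), so it starts at offset 4 + 4 = 8 and occupies 2 bytes.
Bytes at offsets 8..9: 01 0A.
In little-endian order the low byte comes first in memory.
Reassemble most-significant byte first: 0A 01 → 0x0A01.

0x0A01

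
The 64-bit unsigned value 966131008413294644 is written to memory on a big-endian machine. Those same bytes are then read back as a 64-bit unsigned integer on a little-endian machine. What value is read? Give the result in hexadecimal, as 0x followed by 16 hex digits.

0x34E0F68A0863680D

966131008413294644 in 64-bit hexadecimal is 0x0D6863088AF6E034.
Stored big-endian, the bytes at ascending addresses are 0D 68 63 08 8A F6 E0 34.
Read back as little-endian, the first byte is least significant, giving 0x34E0F68A0863680D.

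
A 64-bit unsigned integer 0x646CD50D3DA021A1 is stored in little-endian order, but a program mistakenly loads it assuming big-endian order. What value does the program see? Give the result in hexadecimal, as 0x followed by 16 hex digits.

Stored little-endian, the bytes at ascending addresses are A1 21 A0 3D 0D D5 6C 64.
Read back as big-endian, the last byte is least significant, giving 0xA121A03D0DD56C64.

0xA121A03D0DD56C64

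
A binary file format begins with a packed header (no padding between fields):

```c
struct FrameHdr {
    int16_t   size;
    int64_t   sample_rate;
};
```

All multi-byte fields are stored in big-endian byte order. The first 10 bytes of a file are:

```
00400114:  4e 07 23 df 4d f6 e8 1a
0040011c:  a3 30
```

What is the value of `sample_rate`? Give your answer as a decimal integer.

`sample_rate` follows `size` (2 bytes), so it starts at byte offset 2 and occupies 8 bytes.
Bytes at offsets 2..9: 23 DF 4D F6 E8 1A A3 30.
In big-endian order the high byte comes first in memory.
The bytes are already most-significant first: 0x23DF4DF6E81AA330.
0x23DF4DF6E81AA330 = 2584870433985307440.

2584870433985307440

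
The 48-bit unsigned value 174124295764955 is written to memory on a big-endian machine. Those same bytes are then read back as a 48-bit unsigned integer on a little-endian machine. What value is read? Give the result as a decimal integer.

174124295764955 in 48-bit hexadecimal is 0x9E5D78CBBBDB.
Stored big-endian, the bytes at ascending addresses are 9E 5D 78 CB BB DB.
Read back as little-endian, the first byte is least significant, giving 0xDBBBCB785D9E.
0xDBBBCB785D9E = 241599619030430.

241599619030430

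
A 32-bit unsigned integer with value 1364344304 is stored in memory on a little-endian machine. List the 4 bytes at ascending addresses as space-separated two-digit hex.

F0 3D 52 51

1364344304 in hexadecimal, padded to 32 bits, is 0x51523DF0.
Split into bytes (most-significant first): 51 52 3D F0.
Little-endian stores the least-significant byte at the lowest address.
So at ascending addresses the bytes are F0 3D 52 51.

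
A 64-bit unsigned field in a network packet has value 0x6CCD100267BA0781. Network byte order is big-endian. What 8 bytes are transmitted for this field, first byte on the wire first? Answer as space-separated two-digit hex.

6C CD 10 02 67 BA 07 81

Split into bytes (most-significant first): 6C CD 10 02 67 BA 07 81.
Big-endian stores the most-significant byte at the lowest address.
So the memory order matches the most-significant-first order: 6C CD 10 02 67 BA 07 81.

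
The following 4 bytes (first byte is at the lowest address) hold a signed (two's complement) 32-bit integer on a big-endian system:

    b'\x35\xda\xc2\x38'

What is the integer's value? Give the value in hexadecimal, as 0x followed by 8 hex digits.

0x35DAC238

Big-endian stores the most-significant byte at the lowest address.
The bytes are already most-significant first: 0x35DAC238.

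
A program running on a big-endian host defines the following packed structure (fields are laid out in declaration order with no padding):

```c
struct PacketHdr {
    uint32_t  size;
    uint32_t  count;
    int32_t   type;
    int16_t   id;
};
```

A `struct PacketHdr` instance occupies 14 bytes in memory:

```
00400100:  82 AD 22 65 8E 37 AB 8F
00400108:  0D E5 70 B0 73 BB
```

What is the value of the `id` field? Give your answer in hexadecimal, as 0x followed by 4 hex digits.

`id` follows `size` (4 B), `count` (4 B), `type` (4 B), so it starts at offset 4 + 4 + 4 = 12 and occupies 2 bytes.
Bytes at offsets 12..13: 73 BB.
In big-endian order the high byte comes first in memory.
The bytes are already most-significant first: 0x73BB.

0x73BB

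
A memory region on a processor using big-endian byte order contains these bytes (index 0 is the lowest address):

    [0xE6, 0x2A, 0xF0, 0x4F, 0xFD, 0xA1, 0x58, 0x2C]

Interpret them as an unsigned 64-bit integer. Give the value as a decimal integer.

Big-endian: lowest address holds the most-significant byte.
The bytes are already most-significant first: 0xE62AF04FFDA1582C.
0xE62AF04FFDA1582C = 16585332804093564972.

16585332804093564972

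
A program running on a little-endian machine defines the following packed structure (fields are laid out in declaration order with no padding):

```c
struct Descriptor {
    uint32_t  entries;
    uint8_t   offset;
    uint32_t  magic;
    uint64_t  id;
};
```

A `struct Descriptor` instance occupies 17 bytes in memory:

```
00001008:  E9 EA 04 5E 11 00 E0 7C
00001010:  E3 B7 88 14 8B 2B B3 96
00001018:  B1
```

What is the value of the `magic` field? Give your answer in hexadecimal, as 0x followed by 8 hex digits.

0xE37CE000

`magic` follows `entries` (4 B), `offset` (1 B), so it starts at offset 4 + 1 = 5 and occupies 4 bytes.
Bytes at offsets 5..8: 00 E0 7C E3.
In little-endian order the low byte comes first in memory.
Reassemble most-significant byte first: E3 7C E0 00 → 0xE37CE000.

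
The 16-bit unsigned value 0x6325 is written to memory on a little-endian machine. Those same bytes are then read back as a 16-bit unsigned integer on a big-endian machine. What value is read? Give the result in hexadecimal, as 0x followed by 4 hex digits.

Stored little-endian, the bytes at ascending addresses are 25 63.
Read back as big-endian, the last byte is least significant, giving 0x2563.

0x2563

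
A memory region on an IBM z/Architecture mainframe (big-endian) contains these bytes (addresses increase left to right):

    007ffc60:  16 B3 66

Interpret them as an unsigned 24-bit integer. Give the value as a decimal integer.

1487718

In big-endian order the high byte comes first in memory.
The bytes are already most-significant first: 0x16B366.
0x16B366 = 1487718.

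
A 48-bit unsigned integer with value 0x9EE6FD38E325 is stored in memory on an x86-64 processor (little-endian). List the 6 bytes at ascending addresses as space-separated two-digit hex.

25 E3 38 FD E6 9E

Split into bytes (most-significant first): 9E E6 FD 38 E3 25.
In little-endian order the low byte comes first in memory.
So at ascending addresses the bytes are 25 E3 38 FD E6 9E.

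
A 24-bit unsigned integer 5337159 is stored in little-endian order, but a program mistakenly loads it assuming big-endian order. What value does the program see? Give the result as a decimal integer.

5337159 in 24-bit hexadecimal is 0x517047.
Stored little-endian, the bytes at ascending addresses are 47 70 51.
Read back as big-endian, the last byte is least significant, giving 0x477051.
0x477051 = 4681809.

4681809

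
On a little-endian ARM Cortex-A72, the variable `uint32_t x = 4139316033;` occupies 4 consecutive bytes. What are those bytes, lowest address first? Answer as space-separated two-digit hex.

41 F3 B8 F6

4139316033 in hexadecimal, padded to 32 bits, is 0xF6B8F341.
Split into bytes (most-significant first): F6 B8 F3 41.
In little-endian order the low byte comes first in memory.
So at ascending addresses the bytes are 41 F3 B8 F6.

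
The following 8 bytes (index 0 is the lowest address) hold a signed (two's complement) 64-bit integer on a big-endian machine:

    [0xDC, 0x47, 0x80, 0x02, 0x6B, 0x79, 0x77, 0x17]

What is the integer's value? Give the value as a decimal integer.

Big-endian stores the most-significant byte at the lowest address.
The bytes are already most-significant first: 0xDC4780026B797717.
Top bit is set, so as a signed 64-bit value this is 0xDC4780026B797717 − 2^64 = -2573947914137536745.

-2573947914137536745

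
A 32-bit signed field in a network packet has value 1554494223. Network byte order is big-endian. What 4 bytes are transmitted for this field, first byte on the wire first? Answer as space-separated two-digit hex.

5C A7 B3 0F

1554494223 in hexadecimal, padded to 32 bits, is 0x5CA7B30F.
Split into bytes (most-significant first): 5C A7 B3 0F.
Big-endian stores the most-significant byte at the lowest address.
So the memory order matches the most-significant-first order: 5C A7 B3 0F.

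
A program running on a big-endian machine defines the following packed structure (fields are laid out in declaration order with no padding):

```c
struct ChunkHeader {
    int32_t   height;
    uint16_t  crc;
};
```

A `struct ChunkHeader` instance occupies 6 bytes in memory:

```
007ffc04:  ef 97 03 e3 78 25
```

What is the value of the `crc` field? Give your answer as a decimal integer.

30757

`crc` follows `height` (4 bytes), so it starts at byte offset 4 and occupies 2 bytes.
Bytes at offsets 4..5: 78 25.
Big-endian: lowest address holds the most-significant byte.
The bytes are already most-significant first: 0x7825.
0x7825 = 30757.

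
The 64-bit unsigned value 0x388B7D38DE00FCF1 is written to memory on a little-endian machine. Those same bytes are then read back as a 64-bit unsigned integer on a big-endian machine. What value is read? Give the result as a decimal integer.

17436812811702209336

Stored little-endian, the bytes at ascending addresses are F1 FC 00 DE 38 7D 8B 38.
Read back as big-endian, the last byte is least significant, giving 0xF1FC00DE387D8B38.
0xF1FC00DE387D8B38 = 17436812811702209336.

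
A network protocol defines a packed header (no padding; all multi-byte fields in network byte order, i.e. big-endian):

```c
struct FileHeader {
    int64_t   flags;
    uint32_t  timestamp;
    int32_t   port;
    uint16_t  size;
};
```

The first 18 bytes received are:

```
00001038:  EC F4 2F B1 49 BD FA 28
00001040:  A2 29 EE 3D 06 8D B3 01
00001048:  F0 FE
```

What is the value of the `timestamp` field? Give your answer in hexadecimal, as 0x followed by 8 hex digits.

0xA229EE3D

`timestamp` follows `flags` (8 bytes), so it starts at byte offset 8 and occupies 4 bytes.
Bytes at offsets 8..11: A2 29 EE 3D.
In big-endian order the high byte comes first in memory.
The bytes are already most-significant first: 0xA229EE3D.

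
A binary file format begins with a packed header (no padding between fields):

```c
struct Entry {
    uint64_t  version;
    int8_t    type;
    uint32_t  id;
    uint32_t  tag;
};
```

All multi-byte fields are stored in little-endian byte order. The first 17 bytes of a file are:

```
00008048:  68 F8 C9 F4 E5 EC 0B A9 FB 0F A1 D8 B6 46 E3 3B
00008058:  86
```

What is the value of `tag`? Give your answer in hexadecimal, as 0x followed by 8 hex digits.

0x863BE346

`tag` follows `version` (8 B), `type` (1 B), `id` (4 B), so it starts at offset 8 + 1 + 4 = 13 and occupies 4 bytes.
Bytes at offsets 13..16: 46 E3 3B 86.
Little-endian: lowest address holds the least-significant byte.
Reassemble most-significant byte first: 86 3B E3 46 → 0x863BE346.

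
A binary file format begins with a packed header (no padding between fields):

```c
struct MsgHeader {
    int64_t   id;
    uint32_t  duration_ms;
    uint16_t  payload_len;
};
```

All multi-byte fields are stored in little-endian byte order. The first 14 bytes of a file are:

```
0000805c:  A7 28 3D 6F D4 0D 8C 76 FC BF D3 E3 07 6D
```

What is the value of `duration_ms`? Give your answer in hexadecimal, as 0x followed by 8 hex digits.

`duration_ms` follows `id` (8 bytes), so it starts at byte offset 8 and occupies 4 bytes.
Bytes at offsets 8..11: FC BF D3 E3.
Little-endian stores the least-significant byte at the lowest address.
Reassemble most-significant byte first: E3 D3 BF FC → 0xE3D3BFFC.

0xE3D3BFFC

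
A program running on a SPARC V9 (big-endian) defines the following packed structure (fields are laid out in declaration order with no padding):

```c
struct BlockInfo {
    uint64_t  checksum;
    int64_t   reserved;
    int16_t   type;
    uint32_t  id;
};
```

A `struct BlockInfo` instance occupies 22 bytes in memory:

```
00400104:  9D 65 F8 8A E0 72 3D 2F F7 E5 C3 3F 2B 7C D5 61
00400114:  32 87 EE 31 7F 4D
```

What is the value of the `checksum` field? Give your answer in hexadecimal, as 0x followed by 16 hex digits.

`checksum` is the first field, at byte offset 0, occupying 8 bytes.
Bytes at offsets 0..7: 9D 65 F8 8A E0 72 3D 2F.
In big-endian order the high byte comes first in memory.
The bytes are already most-significant first: 0x9D65F88AE0723D2F.

0x9D65F88AE0723D2F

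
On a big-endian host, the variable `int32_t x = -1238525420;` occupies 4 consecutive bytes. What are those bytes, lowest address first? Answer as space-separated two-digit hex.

Two's complement of -1238525420 in 32 bits: 1238525420 = 0x49D265EC; invert → 0xB62D9A13; add 1 → 0xB62D9A14.
Split into bytes (most-significant first): B6 2D 9A 14.
Big-endian stores the most-significant byte at the lowest address.
So the memory order matches the most-significant-first order: B6 2D 9A 14.

B6 2D 9A 14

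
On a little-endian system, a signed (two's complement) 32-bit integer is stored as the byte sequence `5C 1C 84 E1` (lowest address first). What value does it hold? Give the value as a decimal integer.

-511435684

In little-endian order the low byte comes first in memory.
Reassemble most-significant byte first: E1 84 1C 5C → 0xE1841C5C.
Top bit is set, so as a signed 32-bit value this is 0xE1841C5C − 2^32 = -511435684.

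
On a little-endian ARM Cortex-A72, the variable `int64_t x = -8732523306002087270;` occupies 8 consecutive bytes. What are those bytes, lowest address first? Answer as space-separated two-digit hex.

Two's complement of -8732523306002087270 in 64 bits: 8732523306002087270 = 0x793027AE0F12FD66; invert → 0x86CFD851F0ED0299; add 1 → 0x86CFD851F0ED029A.
Split into bytes (most-significant first): 86 CF D8 51 F0 ED 02 9A.
Little-endian: lowest address holds the least-significant byte.
So at ascending addresses the bytes are 9A 02 ED F0 51 D8 CF 86.

9A 02 ED F0 51 D8 CF 86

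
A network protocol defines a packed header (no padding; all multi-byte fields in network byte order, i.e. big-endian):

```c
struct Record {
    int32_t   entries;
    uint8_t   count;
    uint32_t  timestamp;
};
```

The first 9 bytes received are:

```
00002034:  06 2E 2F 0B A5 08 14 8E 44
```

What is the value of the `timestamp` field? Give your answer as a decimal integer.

135564868

`timestamp` follows `entries` (4 B), `count` (1 B), so it starts at offset 4 + 1 = 5 and occupies 4 bytes.
Bytes at offsets 5..8: 08 14 8E 44.
Big-endian: lowest address holds the most-significant byte.
The bytes are already most-significant first: 0x08148E44.
0x08148E44 = 135564868.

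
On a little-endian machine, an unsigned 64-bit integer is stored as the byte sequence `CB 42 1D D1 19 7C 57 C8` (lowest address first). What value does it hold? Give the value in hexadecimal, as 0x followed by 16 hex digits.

Little-endian: lowest address holds the least-significant byte.
Reassemble most-significant byte first: C8 57 7C 19 D1 1D 42 CB → 0xC8577C19D11D42CB.

0xC8577C19D11D42CB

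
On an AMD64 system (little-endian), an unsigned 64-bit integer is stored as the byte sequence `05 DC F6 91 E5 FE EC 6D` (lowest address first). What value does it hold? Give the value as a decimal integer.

7920986106587700229

In little-endian order the low byte comes first in memory.
Reassemble most-significant byte first: 6D EC FE E5 91 F6 DC 05 → 0x6DECFEE591F6DC05.
0x6DECFEE591F6DC05 = 7920986106587700229.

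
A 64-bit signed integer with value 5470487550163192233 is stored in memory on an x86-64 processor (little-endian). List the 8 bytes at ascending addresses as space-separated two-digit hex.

A9 89 AC 67 71 13 EB 4B

5470487550163192233 in hexadecimal, padded to 64 bits, is 0x4BEB137167AC89A9.
Split into bytes (most-significant first): 4B EB 13 71 67 AC 89 A9.
Little-endian: lowest address holds the least-significant byte.
So at ascending addresses the bytes are A9 89 AC 67 71 13 EB 4B.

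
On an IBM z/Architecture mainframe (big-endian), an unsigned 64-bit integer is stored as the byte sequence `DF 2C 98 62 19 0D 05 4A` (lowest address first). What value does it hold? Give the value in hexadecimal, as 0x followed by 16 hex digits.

0xDF2C9862190D054A

Big-endian: lowest address holds the most-significant byte.
The bytes are already most-significant first: 0xDF2C9862190D054A.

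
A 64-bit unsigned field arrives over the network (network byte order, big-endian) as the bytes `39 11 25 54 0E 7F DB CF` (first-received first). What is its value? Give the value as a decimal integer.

4112108977716714447

In big-endian order the high byte comes first in memory.
The bytes are already most-significant first: 0x391125540E7FDBCF.
0x391125540E7FDBCF = 4112108977716714447.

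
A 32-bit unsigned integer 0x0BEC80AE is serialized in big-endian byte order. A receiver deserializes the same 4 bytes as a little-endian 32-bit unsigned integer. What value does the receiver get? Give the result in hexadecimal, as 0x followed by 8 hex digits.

0xAE80EC0B

Stored big-endian, the bytes at ascending addresses are 0B EC 80 AE.
Read back as little-endian, the first byte is least significant, giving 0xAE80EC0B.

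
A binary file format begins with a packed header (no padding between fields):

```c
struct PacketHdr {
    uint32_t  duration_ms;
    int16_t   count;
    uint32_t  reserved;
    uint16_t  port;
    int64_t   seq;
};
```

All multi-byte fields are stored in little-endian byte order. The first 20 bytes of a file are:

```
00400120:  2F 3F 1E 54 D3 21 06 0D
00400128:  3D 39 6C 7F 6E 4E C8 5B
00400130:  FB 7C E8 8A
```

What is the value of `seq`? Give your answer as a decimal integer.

`seq` follows `duration_ms` (4 B), `count` (2 B), `reserved` (4 B), `port` (2 B), so it starts at offset 4 + 2 + 4 + 2 = 12 and occupies 8 bytes.
Bytes at offsets 12..19: 6E 4E C8 5B FB 7C E8 8A.
In little-endian order the low byte comes first in memory.
Reassemble most-significant byte first: 8A E8 7C FB 5B C8 4E 6E → 0x8AE87CFB5BC84E6E.
Top bit is set, so as a signed 64-bit value this is 0x8AE87CFB5BC84E6E − 2^64 = -8437356482860134802.

-8437356482860134802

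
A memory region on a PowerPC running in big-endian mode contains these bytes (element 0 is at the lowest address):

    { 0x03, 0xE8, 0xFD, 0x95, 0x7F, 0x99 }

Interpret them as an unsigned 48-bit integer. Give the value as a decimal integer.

Big-endian stores the most-significant byte at the lowest address.
The bytes are already most-significant first: 0x03E8FD957F99.
0x03E8FD957F99 = 4299221729177.

4299221729177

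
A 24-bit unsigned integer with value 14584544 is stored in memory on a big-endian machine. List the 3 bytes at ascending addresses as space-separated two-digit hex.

14584544 in hexadecimal, padded to 24 bits, is 0xDE8AE0.
Split into bytes (most-significant first): DE 8A E0.
Big-endian stores the most-significant byte at the lowest address.
So the memory order matches the most-significant-first order: DE 8A E0.

DE 8A E0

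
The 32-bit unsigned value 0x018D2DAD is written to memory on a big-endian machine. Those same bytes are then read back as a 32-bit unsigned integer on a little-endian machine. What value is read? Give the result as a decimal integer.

2905443585

Stored big-endian, the bytes at ascending addresses are 01 8D 2D AD.
Read back as little-endian, the first byte is least significant, giving 0xAD2D8D01.
0xAD2D8D01 = 2905443585.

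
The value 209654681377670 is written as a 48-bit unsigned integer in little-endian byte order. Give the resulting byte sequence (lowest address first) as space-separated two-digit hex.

209654681377670 in hexadecimal, padded to 48 bits, is 0xBEAE08CF1B86.
Split into bytes (most-significant first): BE AE 08 CF 1B 86.
Little-endian stores the least-significant byte at the lowest address.
So at ascending addresses the bytes are 86 1B CF 08 AE BE.

86 1B CF 08 AE BE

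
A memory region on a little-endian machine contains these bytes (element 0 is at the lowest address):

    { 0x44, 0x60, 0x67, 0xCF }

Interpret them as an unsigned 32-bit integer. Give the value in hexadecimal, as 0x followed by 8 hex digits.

0xCF676044

Little-endian: lowest address holds the least-significant byte.
Reassemble most-significant byte first: CF 67 60 44 → 0xCF676044.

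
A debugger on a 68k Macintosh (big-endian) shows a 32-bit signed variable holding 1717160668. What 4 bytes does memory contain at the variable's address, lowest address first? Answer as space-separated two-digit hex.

1717160668 in hexadecimal, padded to 32 bits, is 0x6659CADC.
Split into bytes (most-significant first): 66 59 CA DC.
In big-endian order the high byte comes first in memory.
So the memory order matches the most-significant-first order: 66 59 CA DC.

66 59 CA DC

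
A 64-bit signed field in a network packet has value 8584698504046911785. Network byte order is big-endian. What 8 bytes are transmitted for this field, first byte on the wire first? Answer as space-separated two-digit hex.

77 22 F9 CE 45 8B 21 29

8584698504046911785 in hexadecimal, padded to 64 bits, is 0x7722F9CE458B2129.
Split into bytes (most-significant first): 77 22 F9 CE 45 8B 21 29.
In big-endian order the high byte comes first in memory.
So the memory order matches the most-significant-first order: 77 22 F9 CE 45 8B 21 29.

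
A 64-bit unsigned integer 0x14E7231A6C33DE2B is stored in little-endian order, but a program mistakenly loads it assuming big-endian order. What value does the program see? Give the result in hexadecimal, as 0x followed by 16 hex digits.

0x2BDE336C1A23E714

Stored little-endian, the bytes at ascending addresses are 2B DE 33 6C 1A 23 E7 14.
Read back as big-endian, the last byte is least significant, giving 0x2BDE336C1A23E714.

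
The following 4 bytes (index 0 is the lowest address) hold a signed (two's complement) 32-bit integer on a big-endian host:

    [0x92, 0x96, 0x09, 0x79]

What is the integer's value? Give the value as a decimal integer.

In big-endian order the high byte comes first in memory.
The bytes are already most-significant first: 0x92960979.
Top bit is set, so as a signed 32-bit value this is 0x92960979 − 2^32 = -1835660935.

-1835660935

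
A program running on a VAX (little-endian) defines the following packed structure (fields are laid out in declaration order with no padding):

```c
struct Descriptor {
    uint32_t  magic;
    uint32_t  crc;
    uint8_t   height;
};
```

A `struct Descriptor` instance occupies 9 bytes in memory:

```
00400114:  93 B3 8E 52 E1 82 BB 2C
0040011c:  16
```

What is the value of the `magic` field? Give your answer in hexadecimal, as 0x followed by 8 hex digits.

0x528EB393

`magic` is the first field, at byte offset 0, occupying 4 bytes.
Bytes at offsets 0..3: 93 B3 8E 52.
Little-endian: lowest address holds the least-significant byte.
Reassemble most-significant byte first: 52 8E B3 93 → 0x528EB393.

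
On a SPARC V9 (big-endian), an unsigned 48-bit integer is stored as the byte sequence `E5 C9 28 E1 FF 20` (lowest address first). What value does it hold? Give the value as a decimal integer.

Big-endian stores the most-significant byte at the lowest address.
The bytes are already most-significant first: 0xE5C928E1FF20.
0xE5C928E1FF20 = 252652137086752.

252652137086752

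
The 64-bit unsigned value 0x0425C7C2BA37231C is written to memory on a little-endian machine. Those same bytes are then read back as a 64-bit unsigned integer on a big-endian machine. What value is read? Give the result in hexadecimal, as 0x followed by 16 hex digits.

0x1C2337BAC2C72504

Stored little-endian, the bytes at ascending addresses are 1C 23 37 BA C2 C7 25 04.
Read back as big-endian, the last byte is least significant, giving 0x1C2337BAC2C72504.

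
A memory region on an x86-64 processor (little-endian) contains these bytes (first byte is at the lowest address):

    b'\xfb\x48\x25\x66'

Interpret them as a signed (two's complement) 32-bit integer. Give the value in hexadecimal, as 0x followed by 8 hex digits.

0x662548FB

Little-endian: lowest address holds the least-significant byte.
Reassemble most-significant byte first: 66 25 48 FB → 0x662548FB.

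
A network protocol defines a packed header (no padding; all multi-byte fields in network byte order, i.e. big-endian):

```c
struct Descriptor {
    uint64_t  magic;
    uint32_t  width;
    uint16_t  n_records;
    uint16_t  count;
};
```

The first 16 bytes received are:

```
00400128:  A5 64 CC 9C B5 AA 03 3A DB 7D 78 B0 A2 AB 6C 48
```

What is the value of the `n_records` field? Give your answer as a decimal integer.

`n_records` follows `magic` (8 B), `width` (4 B), so it starts at offset 8 + 4 = 12 and occupies 2 bytes.
Bytes at offsets 12..13: A2 AB.
In big-endian order the high byte comes first in memory.
The bytes are already most-significant first: 0xA2AB.
0xA2AB = 41643.

41643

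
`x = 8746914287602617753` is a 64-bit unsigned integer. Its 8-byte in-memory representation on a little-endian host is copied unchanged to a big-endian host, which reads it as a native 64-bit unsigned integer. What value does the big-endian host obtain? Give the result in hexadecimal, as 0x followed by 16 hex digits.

8746914287602617753 in 64-bit hexadecimal is 0x796348339157CD99.
Stored little-endian, the bytes at ascending addresses are 99 CD 57 91 33 48 63 79.
Read back as big-endian, the last byte is least significant, giving 0x99CD579133486379.

0x99CD579133486379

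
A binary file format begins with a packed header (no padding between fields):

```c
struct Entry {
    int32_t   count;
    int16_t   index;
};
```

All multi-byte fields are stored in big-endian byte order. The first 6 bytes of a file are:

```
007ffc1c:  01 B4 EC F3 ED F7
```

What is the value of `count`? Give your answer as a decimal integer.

28634355

`count` is the first field, at byte offset 0, occupying 4 bytes.
Bytes at offsets 0..3: 01 B4 EC F3.
Big-endian: lowest address holds the most-significant byte.
The bytes are already most-significant first: 0x01B4ECF3.
0x01B4ECF3 = 28634355.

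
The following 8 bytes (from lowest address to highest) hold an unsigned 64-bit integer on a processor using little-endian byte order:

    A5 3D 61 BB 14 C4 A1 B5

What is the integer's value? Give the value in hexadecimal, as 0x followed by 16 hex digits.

0xB5A1C414BB613DA5

Little-endian stores the least-significant byte at the lowest address.
Reassemble most-significant byte first: B5 A1 C4 14 BB 61 3D A5 → 0xB5A1C414BB613DA5.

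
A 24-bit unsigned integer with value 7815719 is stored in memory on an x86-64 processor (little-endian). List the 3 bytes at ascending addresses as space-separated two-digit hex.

7815719 in hexadecimal, padded to 24 bits, is 0x774227.
Split into bytes (most-significant first): 77 42 27.
Little-endian: lowest address holds the least-significant byte.
So at ascending addresses the bytes are 27 42 77.

27 42 77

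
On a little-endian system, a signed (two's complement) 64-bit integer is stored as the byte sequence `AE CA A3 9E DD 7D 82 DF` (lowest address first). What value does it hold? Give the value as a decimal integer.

In little-endian order the low byte comes first in memory.
Reassemble most-significant byte first: DF 82 7D DD 9E A3 CA AE → 0xDF827DDD9EA3CAAE.
Top bit is set, so as a signed 64-bit value this is 0xDF827DDD9EA3CAAE − 2^64 = -2341170465476457810.

-2341170465476457810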